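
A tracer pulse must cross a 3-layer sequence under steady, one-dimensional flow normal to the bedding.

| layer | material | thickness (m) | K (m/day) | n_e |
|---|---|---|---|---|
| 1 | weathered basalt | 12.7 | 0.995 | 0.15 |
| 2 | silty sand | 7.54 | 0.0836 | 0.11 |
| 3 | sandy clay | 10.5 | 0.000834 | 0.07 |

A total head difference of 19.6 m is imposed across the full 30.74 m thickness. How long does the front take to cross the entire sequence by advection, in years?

6.15

With flow normal to the layers, continuity requires the same specific discharge q through every layer.
Σ(b_i/K_i) = 12.7/0.995 + 7.54/0.0836 + 10.5/0.000834 = 12693 d.
q = Δh / Σ(b_i/K_i) = 19.6 / 12693 = 0.001544 m/day.
In each layer the seepage velocity is v_i = q/n_i, so the layer transit time is t_i = b_i·n_i / q:
  layer 1 (weathered basalt): t_1 = 12.7 × 0.15 / 0.001544 = 1234 d
  layer 2 (silty sand): t_2 = 7.54 × 0.11 / 0.001544 = 537.1 d
  layer 3 (sandy clay): t_3 = 10.5 × 0.07 / 0.001544 = 476.0 d
Total t = Σ t_i = 2247 days = 6.151 years.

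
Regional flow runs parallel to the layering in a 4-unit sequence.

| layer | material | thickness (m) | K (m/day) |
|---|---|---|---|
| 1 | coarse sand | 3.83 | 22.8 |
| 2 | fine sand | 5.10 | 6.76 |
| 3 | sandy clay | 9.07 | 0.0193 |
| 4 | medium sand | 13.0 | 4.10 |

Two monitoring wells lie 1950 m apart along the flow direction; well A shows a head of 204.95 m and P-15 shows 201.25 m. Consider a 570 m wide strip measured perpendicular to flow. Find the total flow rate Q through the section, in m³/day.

190

Flow is parallel to layering, so each bed carries its own Darcy discharge and the transmissivities add.
Σ(K_i·b_i) = 22.8×3.83 + 6.76×5.10 + 0.0193×9.07 + 4.10×13.0 = 175.3 m²/day.
Hydraulic gradient i = (204.95 − 201.25) / 1950 = 3.7 / 1950 = 0.001897.
Q = Σ(K_i·b_i) · W · i = 175.3 × 570 × 0.001897 = 189.6 m³/day.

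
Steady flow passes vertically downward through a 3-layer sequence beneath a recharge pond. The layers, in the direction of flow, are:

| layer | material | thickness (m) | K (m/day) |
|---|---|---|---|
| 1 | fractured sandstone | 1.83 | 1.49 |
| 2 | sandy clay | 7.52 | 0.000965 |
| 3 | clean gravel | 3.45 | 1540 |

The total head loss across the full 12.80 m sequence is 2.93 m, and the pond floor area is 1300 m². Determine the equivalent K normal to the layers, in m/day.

Flow is perpendicular to layering, so the layers act in series and the equivalent K is the thickness-weighted harmonic mean.
Total thickness L = 1.83 + 7.52 + 3.45 = 12.80 m.
Σ(b_i/K_i) = 1.83/1.49 + 7.52/0.000965 + 3.45/1540 = 7794 d.
K_eq = L / Σ(b_i/K_i) = 12.80 / 7794 = 0.001642 m/day.

0.00164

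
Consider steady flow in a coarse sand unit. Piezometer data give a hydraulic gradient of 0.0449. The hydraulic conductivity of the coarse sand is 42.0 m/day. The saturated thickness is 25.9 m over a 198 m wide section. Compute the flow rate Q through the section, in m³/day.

Cross-sectional area A = 198 × 25.9 = 5128 m².
Hydraulic gradient i = 0.0449.
Darcy's law: Q = K · A · i = 42.00 × 5128 × 0.04490 = 9671 m³/day.

9670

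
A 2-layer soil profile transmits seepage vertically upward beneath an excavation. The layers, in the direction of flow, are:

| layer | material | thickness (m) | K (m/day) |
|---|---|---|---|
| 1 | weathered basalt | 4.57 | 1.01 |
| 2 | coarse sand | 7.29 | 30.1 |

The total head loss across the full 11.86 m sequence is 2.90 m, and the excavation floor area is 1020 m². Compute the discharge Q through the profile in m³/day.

621

Flow is perpendicular to layering, so the layers act in series and the equivalent K is the thickness-weighted harmonic mean.
Total thickness L = 4.57 + 7.29 = 11.86 m.
Σ(b_i/K_i) = 4.57/1.01 + 7.29/30.1 = 4.767 d.
K_eq = L / Σ(b_i/K_i) = 11.86 / 4.767 = 2.488 m/day.
Q = K_eq · A · (Δh/L) = 2.488 × 1020 × (2.90/11.86) = 620.5 m³/day.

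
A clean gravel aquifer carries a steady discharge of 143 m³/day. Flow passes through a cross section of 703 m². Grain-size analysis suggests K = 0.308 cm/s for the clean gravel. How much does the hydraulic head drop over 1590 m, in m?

Convert K: 0.308 cm/s × 864 = 266.1 m/day.
From Q = K·A·i, i = Q / (K·A) = 143 / (266.1 × 703.0) = 0.0007644.
Head loss Δh = i · L = 0.0007644 × 1590 = 1.215 m.

1.22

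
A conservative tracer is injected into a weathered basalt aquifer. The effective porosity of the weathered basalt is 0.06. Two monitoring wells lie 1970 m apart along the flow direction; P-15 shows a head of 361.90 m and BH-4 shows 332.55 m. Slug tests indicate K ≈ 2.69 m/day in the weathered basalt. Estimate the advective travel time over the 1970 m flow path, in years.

Hydraulic gradient i = (361.90 − 332.55) / 1970 = 29.35 / 1970 = 0.01490.
Darcy flux q = K · i = 2.690 × 0.01490 = 0.04008 m/day.
Seepage velocity v = q / n_e = 0.04008 / 0.06 = 0.6679 m/day.
Travel time t = L / v = 1970 / 0.6679 = 2949 days = 8.075 years.

8.07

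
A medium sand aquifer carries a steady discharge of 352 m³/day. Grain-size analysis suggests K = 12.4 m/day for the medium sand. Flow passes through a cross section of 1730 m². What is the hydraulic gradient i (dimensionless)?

0.0164

From Q = K·A·i, i = Q / (K·A) = 352 / (12.40 × 1730) = 0.01641.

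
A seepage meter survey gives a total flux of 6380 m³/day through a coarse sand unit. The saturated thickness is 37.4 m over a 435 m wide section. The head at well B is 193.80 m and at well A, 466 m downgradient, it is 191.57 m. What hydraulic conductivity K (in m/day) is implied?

Cross-sectional area A = 435 × 37.4 = 16269 m².
Hydraulic gradient i = (193.80 − 191.57) / 466 = 2.23 / 466 = 0.004785.
From Q = K·A·i, K = Q / (A·i) = 6380 / (16269 × 0.004785) = 81.95 m/day.

81.9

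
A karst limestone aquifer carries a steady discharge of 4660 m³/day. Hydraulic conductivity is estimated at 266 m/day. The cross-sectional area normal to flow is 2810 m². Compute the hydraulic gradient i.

From Q = K·A·i, i = Q / (K·A) = 4660 / (266.0 × 2810) = 0.006234.

0.00623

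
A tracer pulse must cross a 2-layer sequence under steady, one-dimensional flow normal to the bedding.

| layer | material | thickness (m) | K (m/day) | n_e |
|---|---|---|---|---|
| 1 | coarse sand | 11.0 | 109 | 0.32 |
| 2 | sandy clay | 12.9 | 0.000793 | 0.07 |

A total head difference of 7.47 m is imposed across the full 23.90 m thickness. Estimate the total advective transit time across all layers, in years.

With flow normal to the layers, continuity requires the same specific discharge q through every layer.
Σ(b_i/K_i) = 11.0/109 + 12.9/0.000793 = 16267 d.
q = Δh / Σ(b_i/K_i) = 7.47 / 16267 = 0.0004592 m/day.
In each layer the seepage velocity is v_i = q/n_i, so the layer transit time is t_i = b_i·n_i / q:
  layer 1 (coarse sand): t_1 = 11.0 × 0.32 / 0.0004592 = 7666 d
  layer 2 (sandy clay): t_2 = 12.9 × 0.07 / 0.0004592 = 1966 d
Total t = Σ t_i = 9632 days = 26.37 years.

26.4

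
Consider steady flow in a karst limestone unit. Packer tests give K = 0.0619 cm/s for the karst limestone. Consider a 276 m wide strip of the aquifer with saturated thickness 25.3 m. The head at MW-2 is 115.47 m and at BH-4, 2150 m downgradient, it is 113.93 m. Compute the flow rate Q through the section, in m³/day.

267

Convert K: 0.0619 cm/s × 864 = 53.48 m/day.
Cross-sectional area A = 276 × 25.3 = 6983 m².
Hydraulic gradient i = (115.47 − 113.93) / 2150 = 1.54 / 2150 = 0.0007163.
Darcy's law: Q = K · A · i = 53.48 × 6983 × 0.0007163 = 267.5 m³/day.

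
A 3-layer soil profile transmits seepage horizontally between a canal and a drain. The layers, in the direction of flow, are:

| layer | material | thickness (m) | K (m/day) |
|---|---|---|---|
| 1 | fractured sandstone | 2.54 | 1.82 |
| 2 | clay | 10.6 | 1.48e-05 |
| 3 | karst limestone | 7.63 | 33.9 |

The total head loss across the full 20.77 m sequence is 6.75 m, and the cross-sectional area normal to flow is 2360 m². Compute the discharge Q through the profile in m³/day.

Flow is perpendicular to layering, so the layers act in series and the equivalent K is the thickness-weighted harmonic mean.
Total thickness L = 2.54 + 10.6 + 7.63 = 20.77 m.
Σ(b_i/K_i) = 2.54/1.82 + 10.6/1.48e-05 + 7.63/33.9 = 7.162e+05 d.
K_eq = L / Σ(b_i/K_i) = 20.77 / 7.162e+05 = 2.900e-05 m/day.
Q = K_eq · A · (Δh/L) = 2.900e-05 × 2360 × (6.75/20.77) = 0.02224 m³/day.

0.0222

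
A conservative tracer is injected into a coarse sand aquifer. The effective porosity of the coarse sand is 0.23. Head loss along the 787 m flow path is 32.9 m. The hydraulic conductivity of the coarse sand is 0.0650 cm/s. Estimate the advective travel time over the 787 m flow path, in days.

77.1

Convert K: 0.0650 cm/s × 864 = 56.16 m/day.
Hydraulic gradient i = Δh / L = 32.9 / 787 = 0.04180.
Darcy flux q = K · i = 56.16 × 0.04180 = 2.348 m/day.
Seepage velocity v = q / n_e = 2.348 / 0.23 = 10.21 m/day.
Travel time t = L / v = 787 / 10.21 = 77.10 days.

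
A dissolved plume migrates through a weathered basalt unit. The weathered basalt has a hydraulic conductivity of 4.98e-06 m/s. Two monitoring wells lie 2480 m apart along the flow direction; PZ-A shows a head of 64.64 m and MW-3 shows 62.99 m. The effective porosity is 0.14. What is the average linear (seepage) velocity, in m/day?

Convert K: 4.98e-06 m/s × 86400 = 0.4303 m/day.
Hydraulic gradient i = (64.64 − 62.99) / 2480 = 1.65 / 2480 = 0.0006653.
Darcy flux q = K · i = 0.4303 × 0.0006653 = 0.0002863 m/day.
Seepage velocity v = q / n_e = 0.0002863 / 0.14 = 0.002045 m/day.

0.00204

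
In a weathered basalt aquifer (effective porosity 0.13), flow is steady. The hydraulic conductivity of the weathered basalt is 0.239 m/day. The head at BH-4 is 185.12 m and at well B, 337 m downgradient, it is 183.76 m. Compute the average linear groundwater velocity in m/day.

0.00742

Hydraulic gradient i = (185.12 − 183.76) / 337 = 1.36 / 337 = 0.004036.
Darcy flux q = K · i = 0.2390 × 0.004036 = 0.0009645 m/day.
Seepage velocity v = q / n_e = 0.0009645 / 0.13 = 0.007419 m/day.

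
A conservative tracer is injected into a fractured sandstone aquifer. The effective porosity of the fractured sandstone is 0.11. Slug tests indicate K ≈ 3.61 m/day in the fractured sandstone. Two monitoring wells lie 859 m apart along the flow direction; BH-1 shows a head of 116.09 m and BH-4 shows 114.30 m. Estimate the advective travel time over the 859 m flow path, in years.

Hydraulic gradient i = (116.09 − 114.30) / 859 = 1.79 / 859 = 0.002084.
Darcy flux q = K · i = 3.610 × 0.002084 = 0.007523 m/day.
Seepage velocity v = q / n_e = 0.007523 / 0.11 = 0.06839 m/day.
Travel time t = L / v = 859 / 0.06839 = 12561 days = 34.39 years.

34.4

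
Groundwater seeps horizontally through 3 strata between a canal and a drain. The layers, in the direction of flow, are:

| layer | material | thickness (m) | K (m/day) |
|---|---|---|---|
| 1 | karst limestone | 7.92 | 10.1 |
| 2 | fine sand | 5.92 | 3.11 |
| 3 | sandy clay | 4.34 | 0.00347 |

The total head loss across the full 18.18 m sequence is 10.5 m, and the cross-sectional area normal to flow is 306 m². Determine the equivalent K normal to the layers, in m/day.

0.0145

Flow is perpendicular to layering, so the layers act in series and the equivalent K is the thickness-weighted harmonic mean.
Total thickness L = 7.92 + 5.92 + 4.34 = 18.18 m.
Σ(b_i/K_i) = 7.92/10.1 + 5.92/3.11 + 4.34/0.00347 = 1253 d.
K_eq = L / Σ(b_i/K_i) = 18.18 / 1253 = 0.01450 m/day.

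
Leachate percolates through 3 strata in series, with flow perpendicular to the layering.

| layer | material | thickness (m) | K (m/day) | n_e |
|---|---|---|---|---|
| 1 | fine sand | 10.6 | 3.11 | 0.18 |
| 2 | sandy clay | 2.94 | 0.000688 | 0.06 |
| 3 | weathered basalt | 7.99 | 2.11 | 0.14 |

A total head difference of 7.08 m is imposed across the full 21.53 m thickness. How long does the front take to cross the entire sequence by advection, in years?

With flow normal to the layers, continuity requires the same specific discharge q through every layer.
Σ(b_i/K_i) = 10.6/3.11 + 2.94/0.000688 + 7.99/2.11 = 4280 d.
q = Δh / Σ(b_i/K_i) = 7.08 / 4280 = 0.001654 m/day.
In each layer the seepage velocity is v_i = q/n_i, so the layer transit time is t_i = b_i·n_i / q:
  layer 1 (fine sand): t_1 = 10.6 × 0.18 / 0.001654 = 1154 d
  layer 2 (sandy clay): t_2 = 2.94 × 0.06 / 0.001654 = 106.6 d
  layer 3 (weathered basalt): t_3 = 7.99 × 0.14 / 0.001654 = 676.3 d
Total t = Σ t_i = 1936 days = 5.302 years.

5.30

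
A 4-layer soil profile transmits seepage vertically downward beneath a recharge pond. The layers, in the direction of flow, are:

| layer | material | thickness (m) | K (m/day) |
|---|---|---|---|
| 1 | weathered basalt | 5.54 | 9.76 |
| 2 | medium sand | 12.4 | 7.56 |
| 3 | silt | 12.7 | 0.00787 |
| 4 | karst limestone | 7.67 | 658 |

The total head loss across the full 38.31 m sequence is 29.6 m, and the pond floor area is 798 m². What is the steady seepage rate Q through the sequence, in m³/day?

14.6

Flow is perpendicular to layering, so the layers act in series and the equivalent K is the thickness-weighted harmonic mean.
Total thickness L = 5.54 + 12.4 + 12.7 + 7.67 = 38.31 m.
Σ(b_i/K_i) = 5.54/9.76 + 12.4/7.56 + 12.7/0.00787 + 7.67/658 = 1616 d.
K_eq = L / Σ(b_i/K_i) = 38.31 / 1616 = 0.02371 m/day.
Q = K_eq · A · (Δh/L) = 0.02371 × 798 × (29.6/38.31) = 14.62 m³/day.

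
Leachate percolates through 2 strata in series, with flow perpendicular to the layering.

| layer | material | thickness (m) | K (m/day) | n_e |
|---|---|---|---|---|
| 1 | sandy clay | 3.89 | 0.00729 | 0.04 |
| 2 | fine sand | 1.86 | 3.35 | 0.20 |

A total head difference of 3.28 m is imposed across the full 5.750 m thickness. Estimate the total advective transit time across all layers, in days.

85.9

With flow normal to the layers, continuity requires the same specific discharge q through every layer.
Σ(b_i/K_i) = 3.89/0.00729 + 1.86/3.35 = 534.2 d.
q = Δh / Σ(b_i/K_i) = 3.28 / 534.2 = 0.006140 m/day.
In each layer the seepage velocity is v_i = q/n_i, so the layer transit time is t_i = b_i·n_i / q:
  layer 1 (sandy clay): t_1 = 3.89 × 0.04 / 0.006140 = 25.34 d
  layer 2 (fine sand): t_2 = 1.86 × 0.20 / 0.006140 = 60.58 d
Total t = Σ t_i = 85.92 days.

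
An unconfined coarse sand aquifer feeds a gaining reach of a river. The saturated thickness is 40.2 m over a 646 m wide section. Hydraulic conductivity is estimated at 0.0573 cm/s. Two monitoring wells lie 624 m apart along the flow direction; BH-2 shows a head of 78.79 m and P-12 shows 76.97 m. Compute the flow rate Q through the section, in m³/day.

Convert K: 0.0573 cm/s × 864 = 49.51 m/day.
Cross-sectional area A = 646 × 40.2 = 25969 m².
Hydraulic gradient i = (78.79 − 76.97) / 624 = 1.82 / 624 = 0.002917.
Darcy's law: Q = K · A · i = 49.51 × 25969 × 0.002917 = 3750 m³/day.

3750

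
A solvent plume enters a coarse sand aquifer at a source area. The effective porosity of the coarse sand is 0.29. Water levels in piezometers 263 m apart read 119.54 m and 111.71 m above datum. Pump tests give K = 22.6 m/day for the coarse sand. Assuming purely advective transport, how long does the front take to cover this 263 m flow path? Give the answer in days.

Hydraulic gradient i = (119.54 − 111.71) / 263 = 7.83 / 263 = 0.02977.
Darcy flux q = K · i = 22.60 × 0.02977 = 0.6728 m/day.
Seepage velocity v = q / n_e = 0.6728 / 0.29 = 2.320 m/day.
Travel time t = L / v = 263 / 2.320 = 113.4 days.

113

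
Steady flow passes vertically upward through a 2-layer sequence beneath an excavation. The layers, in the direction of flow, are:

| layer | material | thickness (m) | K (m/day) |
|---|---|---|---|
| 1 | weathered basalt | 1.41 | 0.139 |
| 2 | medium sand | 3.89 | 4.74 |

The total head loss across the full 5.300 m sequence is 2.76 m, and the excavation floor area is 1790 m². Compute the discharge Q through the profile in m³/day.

Flow is perpendicular to layering, so the layers act in series and the equivalent K is the thickness-weighted harmonic mean.
Total thickness L = 1.41 + 3.89 = 5.300 m.
Σ(b_i/K_i) = 1.41/0.139 + 3.89/4.74 = 10.96 d.
K_eq = L / Σ(b_i/K_i) = 5.300 / 10.96 = 0.4834 m/day.
Q = K_eq · A · (Δh/L) = 0.4834 × 1790 × (2.76/5.300) = 450.6 m³/day.

451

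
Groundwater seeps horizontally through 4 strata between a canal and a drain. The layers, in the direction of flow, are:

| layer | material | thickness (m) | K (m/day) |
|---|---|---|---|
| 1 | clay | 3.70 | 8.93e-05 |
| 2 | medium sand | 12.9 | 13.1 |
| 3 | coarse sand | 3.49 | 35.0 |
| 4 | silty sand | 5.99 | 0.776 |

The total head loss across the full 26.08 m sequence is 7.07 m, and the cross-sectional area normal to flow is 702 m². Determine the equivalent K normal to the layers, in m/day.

0.000629

Flow is perpendicular to layering, so the layers act in series and the equivalent K is the thickness-weighted harmonic mean.
Total thickness L = 3.70 + 12.9 + 3.49 + 5.99 = 26.08 m.
Σ(b_i/K_i) = 3.70/8.93e-05 + 12.9/13.1 + 3.49/35.0 + 5.99/0.776 = 41442 d.
K_eq = L / Σ(b_i/K_i) = 26.08 / 41442 = 0.0006293 m/day.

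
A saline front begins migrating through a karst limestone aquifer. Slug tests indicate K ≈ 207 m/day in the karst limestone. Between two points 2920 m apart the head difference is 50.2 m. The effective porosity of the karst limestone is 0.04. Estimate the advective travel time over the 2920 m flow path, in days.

Hydraulic gradient i = Δh / L = 50.2 / 2920 = 0.01719.
Darcy flux q = K · i = 207.0 × 0.01719 = 3.559 m/day.
Seepage velocity v = q / n_e = 3.559 / 0.04 = 88.97 m/day.
Travel time t = L / v = 2920 / 88.97 = 32.82 days.

32.8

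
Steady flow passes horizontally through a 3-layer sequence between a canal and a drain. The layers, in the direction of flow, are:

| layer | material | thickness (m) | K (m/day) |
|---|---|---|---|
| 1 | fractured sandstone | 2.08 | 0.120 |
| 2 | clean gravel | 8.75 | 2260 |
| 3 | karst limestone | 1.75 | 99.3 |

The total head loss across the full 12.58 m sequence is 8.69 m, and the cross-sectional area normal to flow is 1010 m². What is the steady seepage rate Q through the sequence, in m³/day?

506

Flow is perpendicular to layering, so the layers act in series and the equivalent K is the thickness-weighted harmonic mean.
Total thickness L = 2.08 + 8.75 + 1.75 = 12.58 m.
Σ(b_i/K_i) = 2.08/0.120 + 8.75/2260 + 1.75/99.3 = 17.35 d.
K_eq = L / Σ(b_i/K_i) = 12.58 / 17.35 = 0.7249 m/day.
Q = K_eq · A · (Δh/L) = 0.7249 × 1010 × (8.69/12.58) = 505.7 m³/day.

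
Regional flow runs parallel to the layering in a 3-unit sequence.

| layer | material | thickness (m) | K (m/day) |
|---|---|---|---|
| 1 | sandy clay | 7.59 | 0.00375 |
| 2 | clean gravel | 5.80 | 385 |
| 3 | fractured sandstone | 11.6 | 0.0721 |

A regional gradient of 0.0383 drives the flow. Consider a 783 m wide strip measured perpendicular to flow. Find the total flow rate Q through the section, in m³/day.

Flow is parallel to layering, so each bed carries its own Darcy discharge and the transmissivities add.
Σ(K_i·b_i) = 0.00375×7.59 + 385×5.80 + 0.0721×11.6 = 2234 m²/day.
Hydraulic gradient i = 0.0383.
Q = Σ(K_i·b_i) · W · i = 2234 × 783 × 0.03830 = 66991 m³/day.

67000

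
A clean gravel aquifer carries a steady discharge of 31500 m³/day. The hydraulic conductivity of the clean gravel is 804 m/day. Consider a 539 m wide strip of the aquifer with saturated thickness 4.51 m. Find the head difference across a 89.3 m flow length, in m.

Cross-sectional area A = 539 × 4.51 = 2431 m².
From Q = K·A·i, i = Q / (K·A) = 31500 / (804.0 × 2431) = 0.01612.
Head loss Δh = i · L = 0.01612 × 89.3 = 1.439 m.

1.44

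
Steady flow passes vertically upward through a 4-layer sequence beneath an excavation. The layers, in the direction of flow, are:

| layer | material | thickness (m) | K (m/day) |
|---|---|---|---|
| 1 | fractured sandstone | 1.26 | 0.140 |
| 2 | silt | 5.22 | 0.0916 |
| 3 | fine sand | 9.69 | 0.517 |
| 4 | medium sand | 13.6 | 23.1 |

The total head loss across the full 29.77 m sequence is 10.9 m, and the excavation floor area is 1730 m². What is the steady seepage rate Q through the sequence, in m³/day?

Flow is perpendicular to layering, so the layers act in series and the equivalent K is the thickness-weighted harmonic mean.
Total thickness L = 1.26 + 5.22 + 9.69 + 13.6 = 29.77 m.
Σ(b_i/K_i) = 1.26/0.140 + 5.22/0.0916 + 9.69/0.517 + 13.6/23.1 = 85.32 d.
K_eq = L / Σ(b_i/K_i) = 29.77 / 85.32 = 0.3489 m/day.
Q = K_eq · A · (Δh/L) = 0.3489 × 1730 × (10.9/29.77) = 221.0 m³/day.

221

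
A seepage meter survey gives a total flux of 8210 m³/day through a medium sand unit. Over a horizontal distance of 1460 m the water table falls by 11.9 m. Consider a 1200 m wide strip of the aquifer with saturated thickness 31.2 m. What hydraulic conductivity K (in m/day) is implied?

26.9

Cross-sectional area A = 1200 × 31.2 = 37440 m².
Hydraulic gradient i = Δh / L = 11.9 / 1460 = 0.008151.
From Q = K·A·i, K = Q / (A·i) = 8210 / (37440 × 0.008151) = 26.90 m/day.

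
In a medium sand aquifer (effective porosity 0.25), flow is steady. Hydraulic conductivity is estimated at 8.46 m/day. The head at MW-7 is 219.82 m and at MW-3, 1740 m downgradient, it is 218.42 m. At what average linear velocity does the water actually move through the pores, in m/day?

0.0272

Hydraulic gradient i = (219.82 − 218.42) / 1740 = 1.4 / 1740 = 0.0008046.
Darcy flux q = K · i = 8.460 × 0.0008046 = 0.006807 m/day.
Seepage velocity v = q / n_e = 0.006807 / 0.25 = 0.02723 m/day.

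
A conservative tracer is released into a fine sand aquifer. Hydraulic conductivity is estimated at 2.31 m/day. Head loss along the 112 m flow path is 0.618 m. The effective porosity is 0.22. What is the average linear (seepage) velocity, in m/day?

Hydraulic gradient i = Δh / L = 0.618 / 112 = 0.005518.
Darcy flux q = K · i = 2.310 × 0.005518 = 0.01275 m/day.
Seepage velocity v = q / n_e = 0.01275 / 0.22 = 0.05794 m/day.

0.0579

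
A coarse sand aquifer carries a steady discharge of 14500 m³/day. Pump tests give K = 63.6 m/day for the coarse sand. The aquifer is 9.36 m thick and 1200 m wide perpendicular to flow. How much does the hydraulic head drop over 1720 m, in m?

Cross-sectional area A = 1200 × 9.36 = 11232 m².
From Q = K·A·i, i = Q / (K·A) = 14500 / (63.60 × 11232) = 0.02030.
Head loss Δh = i · L = 0.02030 × 1720 = 34.91 m.

34.9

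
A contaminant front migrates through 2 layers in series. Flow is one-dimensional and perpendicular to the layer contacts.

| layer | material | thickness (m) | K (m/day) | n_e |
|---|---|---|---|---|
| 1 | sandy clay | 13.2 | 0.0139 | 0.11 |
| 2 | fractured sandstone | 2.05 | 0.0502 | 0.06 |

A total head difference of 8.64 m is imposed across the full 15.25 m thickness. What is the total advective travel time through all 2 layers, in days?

With flow normal to the layers, continuity requires the same specific discharge q through every layer.
Σ(b_i/K_i) = 13.2/0.0139 + 2.05/0.0502 = 990.5 d.
q = Δh / Σ(b_i/K_i) = 8.64 / 990.5 = 0.008723 m/day.
In each layer the seepage velocity is v_i = q/n_i, so the layer transit time is t_i = b_i·n_i / q:
  layer 1 (sandy clay): t_1 = 13.2 × 0.11 / 0.008723 = 166.5 d
  layer 2 (fractured sandstone): t_2 = 2.05 × 0.06 / 0.008723 = 14.10 d
Total t = Σ t_i = 180.6 days.

181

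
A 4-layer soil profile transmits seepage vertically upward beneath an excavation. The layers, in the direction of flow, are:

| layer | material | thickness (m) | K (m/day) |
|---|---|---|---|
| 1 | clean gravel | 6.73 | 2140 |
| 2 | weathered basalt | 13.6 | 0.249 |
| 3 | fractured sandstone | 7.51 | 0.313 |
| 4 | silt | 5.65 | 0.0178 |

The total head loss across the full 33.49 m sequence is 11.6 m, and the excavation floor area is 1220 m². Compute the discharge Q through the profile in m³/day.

Flow is perpendicular to layering, so the layers act in series and the equivalent K is the thickness-weighted harmonic mean.
Total thickness L = 6.73 + 13.6 + 7.51 + 5.65 = 33.49 m.
Σ(b_i/K_i) = 6.73/2140 + 13.6/0.249 + 7.51/0.313 + 5.65/0.0178 = 396.0 d.
K_eq = L / Σ(b_i/K_i) = 33.49 / 396.0 = 0.08456 m/day.
Q = K_eq · A · (Δh/L) = 0.08456 × 1220 × (11.6/33.49) = 35.73 m³/day.

35.7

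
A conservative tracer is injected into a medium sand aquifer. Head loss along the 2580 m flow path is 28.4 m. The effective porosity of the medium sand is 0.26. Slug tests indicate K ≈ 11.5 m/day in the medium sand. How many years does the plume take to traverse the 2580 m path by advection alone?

Hydraulic gradient i = Δh / L = 28.4 / 2580 = 0.01101.
Darcy flux q = K · i = 11.50 × 0.01101 = 0.1266 m/day.
Seepage velocity v = q / n_e = 0.1266 / 0.26 = 0.4869 m/day.
Travel time t = L / v = 2580 / 0.4869 = 5299 days = 14.51 years.

14.5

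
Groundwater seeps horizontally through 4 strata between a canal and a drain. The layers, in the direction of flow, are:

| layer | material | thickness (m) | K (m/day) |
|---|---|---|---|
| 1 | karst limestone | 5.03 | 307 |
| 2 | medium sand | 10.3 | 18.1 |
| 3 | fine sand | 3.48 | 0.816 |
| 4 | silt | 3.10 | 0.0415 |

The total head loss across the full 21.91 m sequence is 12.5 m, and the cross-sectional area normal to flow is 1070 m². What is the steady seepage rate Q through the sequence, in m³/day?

Flow is perpendicular to layering, so the layers act in series and the equivalent K is the thickness-weighted harmonic mean.
Total thickness L = 5.03 + 10.3 + 3.48 + 3.10 = 21.91 m.
Σ(b_i/K_i) = 5.03/307 + 10.3/18.1 + 3.48/0.816 + 3.10/0.0415 = 79.55 d.
K_eq = L / Σ(b_i/K_i) = 21.91 / 79.55 = 0.2754 m/day.
Q = K_eq · A · (Δh/L) = 0.2754 × 1070 × (12.5/21.91) = 168.1 m³/day.

168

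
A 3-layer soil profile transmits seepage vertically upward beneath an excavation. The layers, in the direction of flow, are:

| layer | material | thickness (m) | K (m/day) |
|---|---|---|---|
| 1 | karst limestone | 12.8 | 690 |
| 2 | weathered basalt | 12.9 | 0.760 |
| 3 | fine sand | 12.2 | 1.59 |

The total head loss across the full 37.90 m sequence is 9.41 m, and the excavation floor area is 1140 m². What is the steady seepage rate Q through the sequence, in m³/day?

Flow is perpendicular to layering, so the layers act in series and the equivalent K is the thickness-weighted harmonic mean.
Total thickness L = 12.8 + 12.9 + 12.2 = 37.90 m.
Σ(b_i/K_i) = 12.8/690 + 12.9/0.760 + 12.2/1.59 = 24.67 d.
K_eq = L / Σ(b_i/K_i) = 37.90 / 24.67 = 1.537 m/day.
Q = K_eq · A · (Δh/L) = 1.537 × 1140 × (9.41/37.90) = 434.9 m³/day.

435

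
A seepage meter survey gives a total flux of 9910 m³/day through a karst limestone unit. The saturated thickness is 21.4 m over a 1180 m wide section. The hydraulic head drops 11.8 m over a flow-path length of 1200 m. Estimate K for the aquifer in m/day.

Cross-sectional area A = 1180 × 21.4 = 25252 m².
Hydraulic gradient i = Δh / L = 11.8 / 1200 = 0.009833.
From Q = K·A·i, K = Q / (A·i) = 9910 / (25252 × 0.009833) = 39.91 m/day.

39.9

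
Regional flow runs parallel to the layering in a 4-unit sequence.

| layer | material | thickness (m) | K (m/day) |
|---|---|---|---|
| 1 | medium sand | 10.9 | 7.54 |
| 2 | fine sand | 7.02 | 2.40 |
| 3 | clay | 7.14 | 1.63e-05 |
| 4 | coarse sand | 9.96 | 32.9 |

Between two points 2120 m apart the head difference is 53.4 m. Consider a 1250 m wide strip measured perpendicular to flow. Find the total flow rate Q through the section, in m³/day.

Flow is parallel to layering, so each bed carries its own Darcy discharge and the transmissivities add.
Σ(K_i·b_i) = 7.54×10.9 + 2.40×7.02 + 1.63e-05×7.14 + 32.9×9.96 = 426.7 m²/day.
Hydraulic gradient i = Δh / L = 53.4 / 2120 = 0.02519.
Q = Σ(K_i·b_i) · W · i = 426.7 × 1250 × 0.02519 = 13436 m³/day.

13400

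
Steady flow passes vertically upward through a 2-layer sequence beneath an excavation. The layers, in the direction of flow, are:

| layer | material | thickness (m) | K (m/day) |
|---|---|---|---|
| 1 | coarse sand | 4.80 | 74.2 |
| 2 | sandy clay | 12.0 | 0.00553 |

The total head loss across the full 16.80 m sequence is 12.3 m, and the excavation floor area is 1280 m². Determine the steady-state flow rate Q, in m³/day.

7.26

Flow is perpendicular to layering, so the layers act in series and the equivalent K is the thickness-weighted harmonic mean.
Total thickness L = 4.80 + 12.0 = 16.80 m.
Σ(b_i/K_i) = 4.80/74.2 + 12.0/0.00553 = 2170 d.
K_eq = L / Σ(b_i/K_i) = 16.80 / 2170 = 0.007742 m/day.
Q = K_eq · A · (Δh/L) = 0.007742 × 1280 × (12.3/16.80) = 7.255 m³/day.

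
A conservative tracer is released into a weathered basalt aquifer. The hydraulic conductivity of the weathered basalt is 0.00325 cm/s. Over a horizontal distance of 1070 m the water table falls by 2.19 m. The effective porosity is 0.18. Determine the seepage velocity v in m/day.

Convert K: 0.00325 cm/s × 864 = 2.808 m/day.
Hydraulic gradient i = Δh / L = 2.19 / 1070 = 0.002047.
Darcy flux q = K · i = 2.808 × 0.002047 = 0.005747 m/day.
Seepage velocity v = q / n_e = 0.005747 / 0.18 = 0.03193 m/day.

0.0319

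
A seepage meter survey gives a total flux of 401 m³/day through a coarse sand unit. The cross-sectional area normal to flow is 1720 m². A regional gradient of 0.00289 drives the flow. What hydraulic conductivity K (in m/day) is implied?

80.7

Hydraulic gradient i = 0.00289.
From Q = K·A·i, K = Q / (A·i) = 401 / (1720 × 0.002890) = 80.67 m/day.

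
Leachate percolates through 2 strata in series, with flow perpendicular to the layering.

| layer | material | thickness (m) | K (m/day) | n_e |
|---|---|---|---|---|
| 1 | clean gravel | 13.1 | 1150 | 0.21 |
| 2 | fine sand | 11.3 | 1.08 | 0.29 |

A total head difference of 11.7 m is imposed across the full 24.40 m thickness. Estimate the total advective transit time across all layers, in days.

With flow normal to the layers, continuity requires the same specific discharge q through every layer.
Σ(b_i/K_i) = 13.1/1150 + 11.3/1.08 = 10.47 d.
q = Δh / Σ(b_i/K_i) = 11.7 / 10.47 = 1.117 m/day.
In each layer the seepage velocity is v_i = q/n_i, so the layer transit time is t_i = b_i·n_i / q:
  layer 1 (clean gravel): t_1 = 13.1 × 0.21 / 1.117 = 2.463 d
  layer 2 (fine sand): t_2 = 11.3 × 0.29 / 1.117 = 2.934 d
Total t = Σ t_i = 5.397 days.

5.40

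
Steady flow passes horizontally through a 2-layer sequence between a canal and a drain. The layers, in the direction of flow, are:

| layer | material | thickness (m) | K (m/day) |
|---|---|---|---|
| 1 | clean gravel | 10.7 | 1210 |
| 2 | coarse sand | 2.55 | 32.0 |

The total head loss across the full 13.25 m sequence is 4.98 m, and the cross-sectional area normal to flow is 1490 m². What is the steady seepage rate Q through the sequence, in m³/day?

83800

Flow is perpendicular to layering, so the layers act in series and the equivalent K is the thickness-weighted harmonic mean.
Total thickness L = 10.7 + 2.55 = 13.25 m.
Σ(b_i/K_i) = 10.7/1210 + 2.55/32.0 = 0.08853 d.
K_eq = L / Σ(b_i/K_i) = 13.25 / 0.08853 = 149.7 m/day.
Q = K_eq · A · (Δh/L) = 149.7 × 1490 × (4.98/13.25) = 83815 m³/day.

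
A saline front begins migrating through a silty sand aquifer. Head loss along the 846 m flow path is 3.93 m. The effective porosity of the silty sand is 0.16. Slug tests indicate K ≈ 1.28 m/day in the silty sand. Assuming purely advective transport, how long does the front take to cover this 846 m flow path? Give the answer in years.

Hydraulic gradient i = Δh / L = 3.93 / 846 = 0.004645.
Darcy flux q = K · i = 1.280 × 0.004645 = 0.005946 m/day.
Seepage velocity v = q / n_e = 0.005946 / 0.16 = 0.03716 m/day.
Travel time t = L / v = 846 / 0.03716 = 22765 days = 62.33 years.

62.3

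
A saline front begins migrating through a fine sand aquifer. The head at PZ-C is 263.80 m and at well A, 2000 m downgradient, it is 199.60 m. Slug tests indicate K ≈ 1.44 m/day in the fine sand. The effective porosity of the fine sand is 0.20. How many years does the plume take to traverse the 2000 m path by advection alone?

Hydraulic gradient i = (263.80 − 199.60) / 2000 = 64.2 / 2000 = 0.03210.
Darcy flux q = K · i = 1.440 × 0.03210 = 0.04622 m/day.
Seepage velocity v = q / n_e = 0.04622 / 0.20 = 0.2311 m/day.
Travel time t = L / v = 2000 / 0.2311 = 8654 days = 23.69 years.

23.7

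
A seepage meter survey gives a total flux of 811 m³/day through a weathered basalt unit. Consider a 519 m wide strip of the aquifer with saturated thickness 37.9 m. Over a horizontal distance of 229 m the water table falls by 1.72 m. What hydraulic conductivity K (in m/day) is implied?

5.49

Cross-sectional area A = 519 × 37.9 = 19670 m².
Hydraulic gradient i = Δh / L = 1.72 / 229 = 0.007511.
From Q = K·A·i, K = Q / (A·i) = 811 / (19670 × 0.007511) = 5.489 m/day.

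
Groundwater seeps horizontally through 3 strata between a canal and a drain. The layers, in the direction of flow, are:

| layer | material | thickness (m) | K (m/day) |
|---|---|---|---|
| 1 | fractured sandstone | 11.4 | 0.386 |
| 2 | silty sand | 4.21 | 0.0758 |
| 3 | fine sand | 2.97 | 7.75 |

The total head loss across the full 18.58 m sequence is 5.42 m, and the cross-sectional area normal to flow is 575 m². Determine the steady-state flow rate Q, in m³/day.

Flow is perpendicular to layering, so the layers act in series and the equivalent K is the thickness-weighted harmonic mean.
Total thickness L = 11.4 + 4.21 + 2.97 = 18.58 m.
Σ(b_i/K_i) = 11.4/0.386 + 4.21/0.0758 + 2.97/7.75 = 85.46 d.
K_eq = L / Σ(b_i/K_i) = 18.58 / 85.46 = 0.2174 m/day.
Q = K_eq · A · (Δh/L) = 0.2174 × 575 × (5.42/18.58) = 36.47 m³/day.

36.5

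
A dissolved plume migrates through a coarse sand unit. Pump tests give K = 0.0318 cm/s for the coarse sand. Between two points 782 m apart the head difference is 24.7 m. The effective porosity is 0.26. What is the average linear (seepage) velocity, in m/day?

3.34

Convert K: 0.0318 cm/s × 864 = 27.48 m/day.
Hydraulic gradient i = Δh / L = 24.7 / 782 = 0.03159.
Darcy flux q = K · i = 27.48 × 0.03159 = 0.8678 m/day.
Seepage velocity v = q / n_e = 0.8678 / 0.26 = 3.338 m/day.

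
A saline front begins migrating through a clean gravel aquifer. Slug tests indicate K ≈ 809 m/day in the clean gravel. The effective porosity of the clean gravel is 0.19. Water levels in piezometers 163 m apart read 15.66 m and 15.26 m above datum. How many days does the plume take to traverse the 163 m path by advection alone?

Hydraulic gradient i = (15.66 − 15.26) / 163 = 0.4 / 163 = 0.002454.
Darcy flux q = K · i = 809.0 × 0.002454 = 1.985 m/day.
Seepage velocity v = q / n_e = 1.985 / 0.19 = 10.45 m/day.
Travel time t = L / v = 163 / 10.45 = 15.60 days.

15.6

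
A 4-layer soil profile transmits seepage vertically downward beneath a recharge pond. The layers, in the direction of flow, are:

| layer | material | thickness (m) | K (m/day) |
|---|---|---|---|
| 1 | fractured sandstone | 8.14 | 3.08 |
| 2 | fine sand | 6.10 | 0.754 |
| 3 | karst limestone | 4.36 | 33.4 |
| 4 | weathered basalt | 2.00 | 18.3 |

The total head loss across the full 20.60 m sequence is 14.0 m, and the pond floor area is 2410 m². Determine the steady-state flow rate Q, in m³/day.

3070

Flow is perpendicular to layering, so the layers act in series and the equivalent K is the thickness-weighted harmonic mean.
Total thickness L = 8.14 + 6.10 + 4.36 + 2.00 = 20.60 m.
Σ(b_i/K_i) = 8.14/3.08 + 6.10/0.754 + 4.36/33.4 + 2.00/18.3 = 10.97 d.
K_eq = L / Σ(b_i/K_i) = 20.60 / 10.97 = 1.877 m/day.
Q = K_eq · A · (Δh/L) = 1.877 × 2410 × (14.0/20.60) = 3075 m³/day.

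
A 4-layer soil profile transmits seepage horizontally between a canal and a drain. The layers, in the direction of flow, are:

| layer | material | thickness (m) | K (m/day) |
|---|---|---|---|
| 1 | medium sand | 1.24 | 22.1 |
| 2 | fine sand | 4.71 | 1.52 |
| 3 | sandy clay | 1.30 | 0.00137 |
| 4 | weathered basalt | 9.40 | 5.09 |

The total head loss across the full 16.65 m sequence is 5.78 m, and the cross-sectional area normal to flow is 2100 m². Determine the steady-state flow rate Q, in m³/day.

Flow is perpendicular to layering, so the layers act in series and the equivalent K is the thickness-weighted harmonic mean.
Total thickness L = 1.24 + 4.71 + 1.30 + 9.40 = 16.65 m.
Σ(b_i/K_i) = 1.24/22.1 + 4.71/1.52 + 1.30/0.00137 + 9.40/5.09 = 953.9 d.
K_eq = L / Σ(b_i/K_i) = 16.65 / 953.9 = 0.01745 m/day.
Q = K_eq · A · (Δh/L) = 0.01745 × 2100 × (5.78/16.65) = 12.72 m³/day.

12.7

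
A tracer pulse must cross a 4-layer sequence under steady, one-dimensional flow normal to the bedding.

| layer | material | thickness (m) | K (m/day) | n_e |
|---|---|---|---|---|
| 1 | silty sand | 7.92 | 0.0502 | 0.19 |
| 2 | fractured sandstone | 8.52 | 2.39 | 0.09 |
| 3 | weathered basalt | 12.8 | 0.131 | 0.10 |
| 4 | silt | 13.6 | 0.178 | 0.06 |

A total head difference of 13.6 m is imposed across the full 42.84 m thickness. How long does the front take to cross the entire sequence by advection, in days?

With flow normal to the layers, continuity requires the same specific discharge q through every layer.
Σ(b_i/K_i) = 7.92/0.0502 + 8.52/2.39 + 12.8/0.131 + 13.6/0.178 = 335.4 d.
q = Δh / Σ(b_i/K_i) = 13.6 / 335.4 = 0.04054 m/day.
In each layer the seepage velocity is v_i = q/n_i, so the layer transit time is t_i = b_i·n_i / q:
  layer 1 (silty sand): t_1 = 7.92 × 0.19 / 0.04054 = 37.12 d
  layer 2 (fractured sandstone): t_2 = 8.52 × 0.09 / 0.04054 = 18.91 d
  layer 3 (weathered basalt): t_3 = 12.8 × 0.10 / 0.04054 = 31.57 d
  layer 4 (silt): t_4 = 13.6 × 0.06 / 0.04054 = 20.13 d
Total t = Σ t_i = 107.7 days.

108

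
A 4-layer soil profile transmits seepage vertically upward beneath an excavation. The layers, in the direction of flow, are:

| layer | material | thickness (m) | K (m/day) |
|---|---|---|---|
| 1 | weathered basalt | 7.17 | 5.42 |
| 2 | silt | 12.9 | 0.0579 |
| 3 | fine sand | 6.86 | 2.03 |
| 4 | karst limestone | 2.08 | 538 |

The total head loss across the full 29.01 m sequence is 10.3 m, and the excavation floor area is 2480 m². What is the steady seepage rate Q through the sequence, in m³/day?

Flow is perpendicular to layering, so the layers act in series and the equivalent K is the thickness-weighted harmonic mean.
Total thickness L = 7.17 + 12.9 + 6.86 + 2.08 = 29.01 m.
Σ(b_i/K_i) = 7.17/5.42 + 12.9/0.0579 + 6.86/2.03 + 2.08/538 = 227.5 d.
K_eq = L / Σ(b_i/K_i) = 29.01 / 227.5 = 0.1275 m/day.
Q = K_eq · A · (Δh/L) = 0.1275 × 2480 × (10.3/29.01) = 112.3 m³/day.

112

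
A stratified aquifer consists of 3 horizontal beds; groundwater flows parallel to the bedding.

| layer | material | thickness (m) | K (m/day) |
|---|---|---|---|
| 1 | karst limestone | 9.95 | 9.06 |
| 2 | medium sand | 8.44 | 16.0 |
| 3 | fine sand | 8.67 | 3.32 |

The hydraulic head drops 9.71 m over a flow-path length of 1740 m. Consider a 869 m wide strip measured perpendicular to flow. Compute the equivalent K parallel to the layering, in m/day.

9.39

Flow is parallel to layering, so each bed carries its own Darcy discharge and the transmissivities add.
Σ(K_i·b_i) = 9.06×9.95 + 16.0×8.44 + 3.32×8.67 = 254.0 m²/day.
Total thickness b = 27.06 m, so K_eq = Σ(K_i·b_i)/b = 9.385 m/day.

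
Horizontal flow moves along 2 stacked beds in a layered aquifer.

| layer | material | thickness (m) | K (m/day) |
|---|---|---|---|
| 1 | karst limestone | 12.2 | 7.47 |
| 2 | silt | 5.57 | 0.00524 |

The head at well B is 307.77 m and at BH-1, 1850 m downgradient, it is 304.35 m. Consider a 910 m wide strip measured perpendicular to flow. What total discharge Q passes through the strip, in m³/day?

153

Flow is parallel to layering, so each bed carries its own Darcy discharge and the transmissivities add.
Σ(K_i·b_i) = 7.47×12.2 + 0.00524×5.57 = 91.16 m²/day.
Hydraulic gradient i = (307.77 − 304.35) / 1850 = 3.42 / 1850 = 0.001849.
Q = Σ(K_i·b_i) · W · i = 91.16 × 910 × 0.001849 = 153.4 m³/day.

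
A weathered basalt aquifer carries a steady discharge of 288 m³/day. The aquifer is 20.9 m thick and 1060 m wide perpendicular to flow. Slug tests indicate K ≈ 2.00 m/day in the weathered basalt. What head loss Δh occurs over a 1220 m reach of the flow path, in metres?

Cross-sectional area A = 1060 × 20.9 = 22154 m².
From Q = K·A·i, i = Q / (K·A) = 288 / (2.000 × 22154) = 0.006500.
Head loss Δh = i · L = 0.006500 × 1220 = 7.930 m.

7.93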